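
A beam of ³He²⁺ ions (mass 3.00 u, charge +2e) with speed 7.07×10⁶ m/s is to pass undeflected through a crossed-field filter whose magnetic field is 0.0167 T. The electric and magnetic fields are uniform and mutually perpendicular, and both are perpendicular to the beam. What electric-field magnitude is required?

For straight-line motion qE = qvB, so E = vB.
E = 7.07×10⁶ × 0.0167 = 1.18×10⁵ V/m.

E = 1.18×10⁵ V/m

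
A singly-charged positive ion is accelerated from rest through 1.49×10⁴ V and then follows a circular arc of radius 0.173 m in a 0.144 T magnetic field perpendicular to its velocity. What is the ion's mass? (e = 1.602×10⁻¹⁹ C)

m ≈ 3.34×10⁻²⁷ kg

Combine |q|V = ½mv² and r = mv/(|q|B): eliminate v to get m = qB²r²/(2V).
m = (1.602×10⁻¹⁹)(0.144)²(0.173)²/(2·1.49×10⁴) ≈ 3.34×10⁻²⁷ kg.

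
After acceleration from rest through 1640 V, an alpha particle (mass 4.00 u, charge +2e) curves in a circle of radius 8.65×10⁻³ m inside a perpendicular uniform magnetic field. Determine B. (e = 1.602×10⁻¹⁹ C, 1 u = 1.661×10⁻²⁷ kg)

v = √(2|q|V/m) = √(2·3.204×10⁻¹⁹·1640/6.644×10⁻²⁷) ≈ 3.977×10⁵ m/s.
B = mv/(|q|r) = (6.644×10⁻²⁷)(3.977×10⁵)/((3.204×10⁻¹⁹)(8.65×10⁻³)) ≈ 0.953 T.

B ≈ 0.953 T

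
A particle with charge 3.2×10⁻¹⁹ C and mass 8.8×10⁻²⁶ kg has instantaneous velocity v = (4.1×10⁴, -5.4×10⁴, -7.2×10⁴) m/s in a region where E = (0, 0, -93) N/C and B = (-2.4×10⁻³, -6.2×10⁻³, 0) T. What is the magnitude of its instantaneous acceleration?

v×B = (-446, 173, -384) N/C.
E + v×B = (-446, 173, -477) N/C.
F = q(E + v×B) = (3.2×10⁻¹⁹ C)·(-446, 173, -477) = (-1.43×10⁻¹⁶, 5.53×10⁻¹⁷, -1.53×10⁻¹⁶) N.
|a| = |F|/m = 2.162×10⁻¹⁶/8.8×10⁻²⁶ ≈ 2.46×10⁹ m/s².

|a| ≈ 2.46×10⁹ m/s²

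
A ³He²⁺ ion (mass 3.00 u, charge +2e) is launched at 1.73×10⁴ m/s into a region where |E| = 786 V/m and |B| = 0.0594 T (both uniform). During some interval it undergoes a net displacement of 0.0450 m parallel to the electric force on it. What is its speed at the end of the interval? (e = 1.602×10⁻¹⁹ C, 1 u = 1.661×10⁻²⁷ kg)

v_f ≈ 6.96×10⁴ m/s

B does no work; ΔKE = |q|E d.
½mv_f² = ½mv₀² + |q|Ed = ½(4.983×10⁻²⁷)(1.73×10⁴)² + (3.204×10⁻¹⁹)(786)(0.0450) ≈ 7.457×10⁻¹⁹ J + 1.133×10⁻¹⁷ J ≈ 1.208×10⁻¹⁷ J.
v_f = √(2·1.208×10⁻¹⁷/4.983×10⁻²⁷) ≈ 6.96×10⁴ m/s.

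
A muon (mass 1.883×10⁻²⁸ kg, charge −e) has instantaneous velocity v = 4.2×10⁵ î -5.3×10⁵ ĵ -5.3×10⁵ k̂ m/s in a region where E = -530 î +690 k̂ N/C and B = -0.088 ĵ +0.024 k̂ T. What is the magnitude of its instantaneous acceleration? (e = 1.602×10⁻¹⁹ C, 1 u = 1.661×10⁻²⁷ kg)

|a| ≈ 6.02×10¹³ m/s²

v×B = (-5.94×10⁴, -1.01×10⁴, -3.70×10⁴) N/C.
E + v×B = (-5.99×10⁴, -1.01×10⁴, -3.63×10⁴) N/C.
F = q(E + v×B) = (−1.602×10⁻¹⁹ C)·(-5.99×10⁴, -1.01×10⁴, -3.63×10⁴) = (9.59×10⁻¹⁵, 1.61×10⁻¹⁵, 5.81×10⁻¹⁵) N.
|a| = |F|/m = 1.133×10⁻¹⁴/1.883×10⁻²⁸ ≈ 6.02×10¹³ m/s².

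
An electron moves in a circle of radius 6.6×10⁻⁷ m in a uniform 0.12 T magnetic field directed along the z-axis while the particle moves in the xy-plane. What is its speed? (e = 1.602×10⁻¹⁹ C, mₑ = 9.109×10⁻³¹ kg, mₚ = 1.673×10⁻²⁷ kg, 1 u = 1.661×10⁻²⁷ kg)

From |q|vB = mv²/r, v = |q|Br/m.
v = (1.602×10⁻¹⁹)(0.12)(6.6×10⁻⁷)/9.109×10⁻³¹ ≈ 1.4×10⁴ m/s.

v ≈ 1.4×10⁴ m/s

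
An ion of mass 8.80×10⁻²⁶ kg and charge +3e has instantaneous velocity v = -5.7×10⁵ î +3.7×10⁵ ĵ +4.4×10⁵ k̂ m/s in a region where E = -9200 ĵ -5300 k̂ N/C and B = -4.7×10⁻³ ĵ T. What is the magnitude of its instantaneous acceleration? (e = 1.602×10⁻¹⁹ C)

|a| ≈ 5.35×10¹⁰ m/s²

v×B = (2070, 0, 2680) N/C.
E + v×B = (2070, -9200, -2620) N/C.
F = q(E + v×B) = (4.806×10⁻¹⁹ C)·(2070, -9200, -2620) = (9.94×10⁻¹⁶, -4.42×10⁻¹⁵, -1.26×10⁻¹⁵) N.
|a| = |F|/m = 4.704×10⁻¹⁵/8.80×10⁻²⁶ ≈ 5.35×10¹⁰ m/s².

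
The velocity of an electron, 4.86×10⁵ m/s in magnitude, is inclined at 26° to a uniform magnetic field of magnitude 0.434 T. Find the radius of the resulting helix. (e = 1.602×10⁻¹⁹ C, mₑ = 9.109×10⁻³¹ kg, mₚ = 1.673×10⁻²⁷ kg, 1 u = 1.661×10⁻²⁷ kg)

v⊥ = v sinθ = 4.86×10⁵·sin26° ≈ 2.130×10⁵ m/s.
r = m v⊥/(|q|B) = (9.109×10⁻³¹)(2.130×10⁵)/((1.602×10⁻¹⁹)(0.434)) ≈ 2.79×10⁻⁶ m.

r ≈ 2.79×10⁻⁶ m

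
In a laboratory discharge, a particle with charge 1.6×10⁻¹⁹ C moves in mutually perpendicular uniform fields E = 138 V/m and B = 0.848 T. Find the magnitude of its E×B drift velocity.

The E×B drift speed is v_d = E/B.
v_d = 138/0.848 = 163 m/s.

v_d ≈ 163 m/s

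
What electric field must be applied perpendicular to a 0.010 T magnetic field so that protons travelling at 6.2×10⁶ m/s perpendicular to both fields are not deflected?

For straight-line motion qE = qvB, so E = vB.
E = 6.2×10⁶ × 0.010 = 6.2×10⁴ V/m.

E = 6.2×10⁴ V/m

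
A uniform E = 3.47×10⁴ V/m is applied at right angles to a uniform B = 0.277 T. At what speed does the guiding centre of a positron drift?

In crossed fields the guiding centre drifts at v_d = |E×B|/B² = E/B, independent of charge and mass.
v_d = 3.47×10⁴/0.277 = 1.25×10⁵ m/s.

v_d ≈ 1.25×10⁵ m/s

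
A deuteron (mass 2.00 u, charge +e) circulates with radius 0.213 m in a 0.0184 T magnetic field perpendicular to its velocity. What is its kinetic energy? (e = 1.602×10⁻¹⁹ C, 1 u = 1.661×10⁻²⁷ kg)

KE ≈ 5.93×10⁻¹⁷ J

v = |q|Br/m, then KE = ½mv² = (qBr)²/(2m).
v = (1.602×10⁻¹⁹)(0.0184)(0.213)/3.322×10⁻²⁷ ≈ 1.890×10⁵ m/s.
KE = ½(3.322×10⁻²⁷)(1.890×10⁵)² ≈ 5.93×10⁻¹⁷ J.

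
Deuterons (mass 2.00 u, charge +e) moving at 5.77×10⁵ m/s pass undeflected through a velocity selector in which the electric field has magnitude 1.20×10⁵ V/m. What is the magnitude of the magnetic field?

Balance of forces in the selector: qE = qvB ⇒ B = E/v.
B = 1.20×10⁵/5.77×10⁵ = 0.208 T.

B = 0.208 T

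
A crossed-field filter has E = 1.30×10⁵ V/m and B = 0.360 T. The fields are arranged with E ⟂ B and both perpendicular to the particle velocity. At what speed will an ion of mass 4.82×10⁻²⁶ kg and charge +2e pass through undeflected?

v = 3.61×10⁵ m/s

Straight-line motion ⇒ electric and magnetic forces cancel, so E = vB.
v = E/B = 1.30×10⁵/0.360 = 3.61×10⁵ m/s.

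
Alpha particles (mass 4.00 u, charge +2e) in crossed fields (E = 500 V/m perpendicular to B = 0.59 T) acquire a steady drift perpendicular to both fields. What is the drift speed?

In crossed fields the guiding centre drifts at v_d = |E×B|/B² = E/B, independent of charge and mass.
v_d = 500/0.59 = 850 m/s.

v_d ≈ 850 m/s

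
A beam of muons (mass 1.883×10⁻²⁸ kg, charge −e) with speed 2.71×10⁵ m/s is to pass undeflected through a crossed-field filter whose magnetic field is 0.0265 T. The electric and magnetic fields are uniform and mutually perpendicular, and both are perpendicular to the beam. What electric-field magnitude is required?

For straight-line motion qE = qvB, so E = vB.
E = 2.71×10⁵ × 0.0265 = 7180 V/m.

E = 7180 V/m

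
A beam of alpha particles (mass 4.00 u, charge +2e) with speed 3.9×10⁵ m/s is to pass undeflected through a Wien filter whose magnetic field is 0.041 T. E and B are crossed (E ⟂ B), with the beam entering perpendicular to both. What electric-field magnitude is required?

E = 1.6×10⁴ V/m

For straight-line motion qE = qvB, so E = vB.
E = 3.9×10⁵ × 0.041 = 1.6×10⁴ V/m.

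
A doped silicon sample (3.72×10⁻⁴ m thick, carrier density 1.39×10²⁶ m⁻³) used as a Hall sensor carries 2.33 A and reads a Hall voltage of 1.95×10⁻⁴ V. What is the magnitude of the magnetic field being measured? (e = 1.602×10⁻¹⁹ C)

From V_H = IB/(n e t), B = V_H n e t / I.
B = (1.95×10⁻⁴)(1.39×10²⁶)(1.602×10⁻¹⁹)(3.72×10⁻⁴)/2.33 ≈ 0.693 T.

B ≈ 0.693 T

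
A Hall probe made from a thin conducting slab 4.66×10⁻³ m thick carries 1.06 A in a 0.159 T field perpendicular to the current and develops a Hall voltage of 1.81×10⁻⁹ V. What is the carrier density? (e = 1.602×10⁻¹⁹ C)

From V_H = IB/(n e t), n = IB/(V_H e t).
n = (1.06)(0.159)/((1.81×10⁻⁹)(1.602×10⁻¹⁹)(4.66×10⁻³)) ≈ 1.25×10²⁹ m⁻³.

n ≈ 1.25×10²⁹ m⁻³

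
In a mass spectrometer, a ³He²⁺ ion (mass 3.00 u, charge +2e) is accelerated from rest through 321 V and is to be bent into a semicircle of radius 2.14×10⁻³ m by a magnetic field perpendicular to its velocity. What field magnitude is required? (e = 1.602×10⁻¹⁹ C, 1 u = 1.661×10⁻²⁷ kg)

v = √(2|q|V/m) = √(2·3.204×10⁻¹⁹·321/4.983×10⁻²⁷) ≈ 2.032×10⁵ m/s.
B = mv/(|q|r) = (4.983×10⁻²⁷)(2.032×10⁵)/((3.204×10⁻¹⁹)(2.14×10⁻³)) ≈ 1.48 T.

B ≈ 1.48 T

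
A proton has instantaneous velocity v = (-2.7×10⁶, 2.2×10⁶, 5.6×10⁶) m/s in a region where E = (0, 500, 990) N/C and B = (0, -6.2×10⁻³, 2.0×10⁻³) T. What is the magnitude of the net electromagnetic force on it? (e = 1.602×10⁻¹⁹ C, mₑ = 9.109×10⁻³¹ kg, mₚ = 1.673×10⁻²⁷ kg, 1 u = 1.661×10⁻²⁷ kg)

v×B = (3.91×10⁴, 5400, 1.67×10⁴) N/C.
E + v×B = (3.91×10⁴, 5900, 1.77×10⁴) N/C.
F = q(E + v×B) = (1.602×10⁻¹⁹ C)·(3.91×10⁴, 5900, 1.77×10⁴) = (6.27×10⁻¹⁵, 9.45×10⁻¹⁶, 2.84×10⁻¹⁵) N.
|F| = 6.95×10⁻¹⁵ N.

|F| ≈ 6.95×10⁻¹⁵ N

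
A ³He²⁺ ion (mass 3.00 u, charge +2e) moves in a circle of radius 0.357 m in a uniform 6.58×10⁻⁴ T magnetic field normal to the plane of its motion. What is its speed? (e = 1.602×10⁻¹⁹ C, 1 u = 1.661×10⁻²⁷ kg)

v ≈ 1.51×10⁴ m/s

From |q|vB = mv²/r, v = |q|Br/m.
v = (3.204×10⁻¹⁹)(6.58×10⁻⁴)(0.357)/4.983×10⁻²⁷ ≈ 1.51×10⁴ m/s.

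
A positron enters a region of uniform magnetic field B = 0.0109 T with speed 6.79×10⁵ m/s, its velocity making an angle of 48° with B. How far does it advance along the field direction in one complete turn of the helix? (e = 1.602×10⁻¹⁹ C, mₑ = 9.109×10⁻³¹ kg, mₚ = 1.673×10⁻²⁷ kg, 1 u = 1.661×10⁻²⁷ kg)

p ≈ 1.49×10⁻³ m

v∥ = v cosθ = 6.79×10⁵·cos48° ≈ 4.543×10⁵ m/s.
T = 2πm/(|q|B) = 2π(9.109×10⁻³¹)/((1.602×10⁻¹⁹)(0.0109)) ≈ 3.278×10⁻⁹ s.
pitch = v∥ T = (4.543×10⁵)(3.278×10⁻⁹) ≈ 1.49×10⁻³ m.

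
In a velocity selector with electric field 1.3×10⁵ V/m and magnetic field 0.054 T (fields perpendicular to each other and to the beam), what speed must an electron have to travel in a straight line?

Straight-line motion ⇒ electric and magnetic forces cancel, so E = vB.
v = E/B = 1.3×10⁵/0.054 = 2.4×10⁶ m/s.

v = 2.4×10⁶ m/s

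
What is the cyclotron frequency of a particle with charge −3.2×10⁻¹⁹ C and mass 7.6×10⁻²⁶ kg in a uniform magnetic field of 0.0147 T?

f ≈ 9850 Hz

f = |q|B/(2πm).
f = (3.2×10⁻¹⁹)(0.0147)/(2π·7.6×10⁻²⁶) ≈ 9850 Hz.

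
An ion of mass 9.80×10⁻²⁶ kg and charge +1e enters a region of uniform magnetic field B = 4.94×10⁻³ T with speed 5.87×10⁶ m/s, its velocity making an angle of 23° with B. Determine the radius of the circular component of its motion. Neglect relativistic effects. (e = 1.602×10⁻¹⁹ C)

v⊥ = v sinθ = 5.87×10⁶·sin23° ≈ 2.294×10⁶ m/s.
r = m v⊥/(|q|B) = (9.80×10⁻²⁶)(2.294×10⁶)/((1.602×10⁻¹⁹)(4.94×10⁻³)) ≈ 284 m.

r ≈ 284 m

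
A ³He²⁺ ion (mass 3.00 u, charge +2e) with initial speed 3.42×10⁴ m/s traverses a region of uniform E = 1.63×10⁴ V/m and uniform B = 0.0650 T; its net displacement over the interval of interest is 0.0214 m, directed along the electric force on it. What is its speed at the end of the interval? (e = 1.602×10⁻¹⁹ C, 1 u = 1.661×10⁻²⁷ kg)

v_f ≈ 2.15×10⁵ m/s

B does no work; ΔKE = |q|E d.
½mv_f² = ½mv₀² + |q|Ed = ½(4.983×10⁻²⁷)(3.42×10⁴)² + (3.204×10⁻¹⁹)(1.63×10⁴)(0.0214) ≈ 2.914×10⁻¹⁸ J + 1.118×10⁻¹⁶ J ≈ 1.147×10⁻¹⁶ J.
v_f = √(2·1.147×10⁻¹⁶/4.983×10⁻²⁷) ≈ 2.15×10⁵ m/s.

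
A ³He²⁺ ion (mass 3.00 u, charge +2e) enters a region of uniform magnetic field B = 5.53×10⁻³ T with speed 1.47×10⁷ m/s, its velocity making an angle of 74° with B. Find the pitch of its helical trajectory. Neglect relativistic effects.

v∥ = v cosθ = 1.47×10⁷·cos74° ≈ 4.052×10⁶ m/s.
T = 2πm/(|q|B) = 2π(4.983×10⁻²⁷)/((3.204×10⁻¹⁹)(5.53×10⁻³)) ≈ 1.767×10⁻⁵ s.
pitch = v∥ T = (4.052×10⁶)(1.767×10⁻⁵) ≈ 71.6 m.

p ≈ 71.6 m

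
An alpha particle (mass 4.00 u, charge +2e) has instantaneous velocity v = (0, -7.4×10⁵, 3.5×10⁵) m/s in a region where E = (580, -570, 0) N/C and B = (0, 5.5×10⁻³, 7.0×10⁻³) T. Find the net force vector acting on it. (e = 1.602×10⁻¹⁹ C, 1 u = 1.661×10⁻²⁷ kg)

F ≈ (-2.09×10⁻¹⁵, -1.83×10⁻¹⁶, 0) N

v×B = (-7100, 0, 0) N/C.
E + v×B = (-6520, -570, 0) N/C.
F = q(E + v×B) = (3.204×10⁻¹⁹ C)·(-6520, -570, 0) = (-2.09×10⁻¹⁵, -1.83×10⁻¹⁶, 0) N.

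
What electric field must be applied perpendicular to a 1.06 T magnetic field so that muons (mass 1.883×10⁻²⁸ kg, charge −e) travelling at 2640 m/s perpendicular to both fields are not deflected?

For straight-line motion qE = qvB, so E = vB.
E = 2640 × 1.06 = 2800 V/m.

E = 2800 V/m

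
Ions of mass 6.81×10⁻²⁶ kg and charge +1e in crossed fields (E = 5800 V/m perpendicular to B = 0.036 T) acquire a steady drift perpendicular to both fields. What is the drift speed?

v_d ≈ 1.6×10⁵ m/s

The steady drift has the magnetic force balancing the electric force, so v_d = E/B.
v_d = 5800/0.036 = 1.6×10⁵ m/s.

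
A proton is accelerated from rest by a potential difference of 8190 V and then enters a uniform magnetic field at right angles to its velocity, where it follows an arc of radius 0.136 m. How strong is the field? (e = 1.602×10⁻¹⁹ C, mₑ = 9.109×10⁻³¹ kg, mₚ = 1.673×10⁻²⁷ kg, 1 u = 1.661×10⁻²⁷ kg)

v = √(2|q|V/m) = √(2·1.602×10⁻¹⁹·8190/1.673×10⁻²⁷) ≈ 1.252×10⁶ m/s.
B = mv/(|q|r) = (1.673×10⁻²⁷)(1.252×10⁶)/((1.602×10⁻¹⁹)(0.136)) ≈ 0.0962 T.

B ≈ 0.0962 T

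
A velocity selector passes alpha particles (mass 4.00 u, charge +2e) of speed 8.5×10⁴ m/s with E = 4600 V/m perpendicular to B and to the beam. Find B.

Balance of forces in the selector: qE = qvB ⇒ B = E/v.
B = 4600/8.5×10⁴ = 0.054 T.

B = 0.054 T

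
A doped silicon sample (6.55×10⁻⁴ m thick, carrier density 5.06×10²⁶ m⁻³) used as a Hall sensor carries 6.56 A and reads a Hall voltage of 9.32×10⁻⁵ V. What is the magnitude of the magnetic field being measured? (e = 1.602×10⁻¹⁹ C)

B ≈ 0.754 T

From V_H = IB/(n e t), B = V_H n e t / I.
B = (9.32×10⁻⁵)(5.06×10²⁶)(1.602×10⁻¹⁹)(6.55×10⁻⁴)/6.56 ≈ 0.754 T.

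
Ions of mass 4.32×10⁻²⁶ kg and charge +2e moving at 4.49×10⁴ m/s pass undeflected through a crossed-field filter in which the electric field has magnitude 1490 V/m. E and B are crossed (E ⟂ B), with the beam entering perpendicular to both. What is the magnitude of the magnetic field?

Balance of forces in the selector: qE = qvB ⇒ B = E/v.
B = 1490/4.49×10⁴ = 0.0332 T.

B = 0.0332 T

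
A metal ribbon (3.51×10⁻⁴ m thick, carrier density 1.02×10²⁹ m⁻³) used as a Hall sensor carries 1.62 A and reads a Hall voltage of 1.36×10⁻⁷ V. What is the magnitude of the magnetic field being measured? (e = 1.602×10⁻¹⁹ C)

B ≈ 0.481 T

From V_H = IB/(n e t), B = V_H n e t / I.
B = (1.36×10⁻⁷)(1.02×10²⁹)(1.602×10⁻¹⁹)(3.51×10⁻⁴)/1.62 ≈ 0.481 T.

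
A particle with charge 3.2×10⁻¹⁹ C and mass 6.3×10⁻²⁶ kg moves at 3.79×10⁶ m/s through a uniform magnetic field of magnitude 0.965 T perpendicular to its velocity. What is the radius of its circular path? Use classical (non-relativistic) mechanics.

The magnetic force provides the centripetal force: |q|vB = mv²/r.
r = mv/(|q|B) = (6.3×10⁻²⁶)(3.79×10⁶)/((3.2×10⁻¹⁹)(0.965)) ≈ 0.773 m.

r ≈ 0.773 m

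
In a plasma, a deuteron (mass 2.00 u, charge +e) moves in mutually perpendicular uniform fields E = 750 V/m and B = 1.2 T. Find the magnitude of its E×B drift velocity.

v_d ≈ 620 m/s

The E×B drift speed is v_d = E/B.
v_d = 750/1.2 = 620 m/s.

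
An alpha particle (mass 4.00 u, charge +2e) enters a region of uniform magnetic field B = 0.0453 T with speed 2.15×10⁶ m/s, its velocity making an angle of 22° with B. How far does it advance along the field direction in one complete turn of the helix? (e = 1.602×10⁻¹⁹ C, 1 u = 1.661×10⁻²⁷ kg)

p ≈ 5.73 m

v∥ = v cosθ = 2.15×10⁶·cos22° ≈ 1.993×10⁶ m/s.
T = 2πm/(|q|B) = 2π(6.644×10⁻²⁷)/((3.204×10⁻¹⁹)(0.0453)) ≈ 2.876×10⁻⁶ s.
pitch = v∥ T = (1.993×10⁶)(2.876×10⁻⁶) ≈ 5.73 m.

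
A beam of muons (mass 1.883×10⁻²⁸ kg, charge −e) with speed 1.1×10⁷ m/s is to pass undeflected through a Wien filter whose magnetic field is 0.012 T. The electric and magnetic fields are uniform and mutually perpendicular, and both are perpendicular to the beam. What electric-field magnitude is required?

For straight-line motion qE = qvB, so E = vB.
E = 1.1×10⁷ × 0.012 = 1.3×10⁵ V/m.

E = 1.3×10⁵ V/m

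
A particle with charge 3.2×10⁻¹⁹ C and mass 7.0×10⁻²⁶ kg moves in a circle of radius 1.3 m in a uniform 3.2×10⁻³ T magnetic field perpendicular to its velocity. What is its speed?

v ≈ 1.9×10⁴ m/s

From |q|vB = mv²/r, v = |q|Br/m.
v = (3.2×10⁻¹⁹)(3.2×10⁻³)(1.3)/7.0×10⁻²⁶ ≈ 1.9×10⁴ m/s.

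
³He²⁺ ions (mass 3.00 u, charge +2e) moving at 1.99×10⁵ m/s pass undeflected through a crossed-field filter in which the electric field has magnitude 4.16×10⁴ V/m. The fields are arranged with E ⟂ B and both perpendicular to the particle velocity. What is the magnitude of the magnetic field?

Balance of forces in the selector: qE = qvB ⇒ B = E/v.
B = 4.16×10⁴/1.99×10⁵ = 0.209 T.

B = 0.209 T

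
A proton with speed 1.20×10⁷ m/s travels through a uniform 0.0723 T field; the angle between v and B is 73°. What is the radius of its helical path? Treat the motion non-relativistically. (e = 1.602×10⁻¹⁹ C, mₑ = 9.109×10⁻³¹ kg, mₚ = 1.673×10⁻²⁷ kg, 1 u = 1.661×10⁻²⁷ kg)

r ≈ 1.66 m

v⊥ = v sinθ = 1.20×10⁷·sin73° ≈ 1.148×10⁷ m/s.
r = m v⊥/(|q|B) = (1.673×10⁻²⁷)(1.148×10⁷)/((1.602×10⁻¹⁹)(0.0723)) ≈ 1.66 m.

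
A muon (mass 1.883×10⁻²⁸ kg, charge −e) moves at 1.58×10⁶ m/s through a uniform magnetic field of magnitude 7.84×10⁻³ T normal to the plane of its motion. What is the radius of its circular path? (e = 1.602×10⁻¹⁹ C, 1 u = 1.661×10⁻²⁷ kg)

The magnetic force provides the centripetal force: |q|vB = mv²/r.
r = mv/(|q|B) = (1.883×10⁻²⁸)(1.58×10⁶)/((1.602×10⁻¹⁹)(7.84×10⁻³)) ≈ 0.237 m.

r ≈ 0.237 m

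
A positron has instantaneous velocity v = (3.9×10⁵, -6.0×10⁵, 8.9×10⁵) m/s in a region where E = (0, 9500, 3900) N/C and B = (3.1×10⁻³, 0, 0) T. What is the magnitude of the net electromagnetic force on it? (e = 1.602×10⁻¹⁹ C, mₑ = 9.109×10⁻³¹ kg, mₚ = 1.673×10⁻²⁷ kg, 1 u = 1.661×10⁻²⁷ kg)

|F| ≈ 2.17×10⁻¹⁵ N

v×B = (0, 2760, 1860) N/C.
E + v×B = (0, 1.23×10⁴, 5760) N/C.
F = q(E + v×B) = (1.602×10⁻¹⁹ C)·(0, 1.23×10⁴, 5760) = (0, 1.96×10⁻¹⁵, 9.23×10⁻¹⁶) N.
|F| = 2.17×10⁻¹⁵ N.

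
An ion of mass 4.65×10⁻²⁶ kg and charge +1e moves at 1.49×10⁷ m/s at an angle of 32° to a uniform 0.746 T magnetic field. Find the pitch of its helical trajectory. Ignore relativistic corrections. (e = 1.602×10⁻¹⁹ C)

v∥ = v cosθ = 1.49×10⁷·cos32° ≈ 1.264×10⁷ m/s.
T = 2πm/(|q|B) = 2π(4.65×10⁻²⁶)/((1.602×10⁻¹⁹)(0.746)) ≈ 2.445×10⁻⁶ s.
pitch = v∥ T = (1.264×10⁷)(2.445×10⁻⁶) ≈ 30.9 m.

p ≈ 30.9 m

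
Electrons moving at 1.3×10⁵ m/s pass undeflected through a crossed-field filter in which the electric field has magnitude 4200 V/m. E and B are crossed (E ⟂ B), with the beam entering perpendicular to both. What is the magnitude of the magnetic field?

Balance of forces in the selector: qE = qvB ⇒ B = E/v.
B = 4200/1.3×10⁵ = 0.032 T.

B = 0.032 T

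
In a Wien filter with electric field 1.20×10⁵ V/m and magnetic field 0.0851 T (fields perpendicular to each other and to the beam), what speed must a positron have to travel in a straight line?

v = 1.41×10⁶ m/s

For undeflected motion the electric and magnetic forces balance: qE = qvB.
v = E/B = 1.20×10⁵/0.0851 = 1.41×10⁶ m/s.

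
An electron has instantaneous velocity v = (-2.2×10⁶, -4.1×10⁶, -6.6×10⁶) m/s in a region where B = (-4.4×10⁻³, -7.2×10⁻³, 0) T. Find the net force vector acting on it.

v×B = (-4.75×10⁴, 2.90×10⁴, -2200) N/C.
F = q v×B = (−1.602×10⁻¹⁹ C)·(-4.75×10⁴, 2.90×10⁴, -2200) = (7.61×10⁻¹⁵, -4.65×10⁻¹⁵, 3.52×10⁻¹⁶) N.

F ≈ (7.61×10⁻¹⁵, -4.65×10⁻¹⁵, 3.52×10⁻¹⁶) N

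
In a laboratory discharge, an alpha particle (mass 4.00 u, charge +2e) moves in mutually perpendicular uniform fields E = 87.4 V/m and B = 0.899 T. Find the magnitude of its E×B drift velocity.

The E×B drift speed is v_d = E/B.
v_d = 87.4/0.899 = 97.2 m/s.

v_d ≈ 97.2 m/s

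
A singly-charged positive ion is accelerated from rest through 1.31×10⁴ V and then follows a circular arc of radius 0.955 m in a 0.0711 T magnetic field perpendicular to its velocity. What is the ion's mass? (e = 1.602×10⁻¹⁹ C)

Combine |q|V = ½mv² and r = mv/(|q|B): eliminate v to get m = qB²r²/(2V).
m = (1.602×10⁻¹⁹)(0.0711)²(0.955)²/(2·1.31×10⁴) ≈ 2.82×10⁻²⁶ kg.

m ≈ 2.82×10⁻²⁶ kg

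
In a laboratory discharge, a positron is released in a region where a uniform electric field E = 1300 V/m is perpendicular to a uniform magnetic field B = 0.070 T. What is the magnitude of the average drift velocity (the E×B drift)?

The steady drift has the magnetic force balancing the electric force, so v_d = E/B.
v_d = 1300/0.070 = 1.9×10⁴ m/s.

v_d ≈ 1.9×10⁴ m/s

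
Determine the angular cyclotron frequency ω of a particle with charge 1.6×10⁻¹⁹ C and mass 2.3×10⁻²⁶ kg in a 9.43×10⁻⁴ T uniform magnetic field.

ω = |q|B/m.
ω = (1.6×10⁻¹⁹)(9.43×10⁻⁴)/2.3×10⁻²⁶ ≈ 6560 rad/s.

ω ≈ 6560 rad/s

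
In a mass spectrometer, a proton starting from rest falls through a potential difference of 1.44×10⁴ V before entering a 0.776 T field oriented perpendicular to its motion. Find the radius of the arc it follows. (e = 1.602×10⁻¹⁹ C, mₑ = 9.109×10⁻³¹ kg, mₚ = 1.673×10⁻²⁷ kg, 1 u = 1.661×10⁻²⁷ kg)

Acceleration: |q|V = ½mv² ⇒ v = √(2|q|V/m) = √(2·1.602×10⁻¹⁹·1.44×10⁴/1.673×10⁻²⁷) ≈ 1.661×10⁶ m/s.
In the field: r = mv/(|q|B) = (1.673×10⁻²⁷)(1.661×10⁶)/((1.602×10⁻¹⁹)(0.776)) ≈ 0.0223 m.

r ≈ 0.0223 m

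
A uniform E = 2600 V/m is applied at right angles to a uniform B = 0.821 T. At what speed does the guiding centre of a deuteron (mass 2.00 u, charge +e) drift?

v_d ≈ 3170 m/s

The E×B drift speed is v_d = E/B.
v_d = 2600/0.821 = 3170 m/s.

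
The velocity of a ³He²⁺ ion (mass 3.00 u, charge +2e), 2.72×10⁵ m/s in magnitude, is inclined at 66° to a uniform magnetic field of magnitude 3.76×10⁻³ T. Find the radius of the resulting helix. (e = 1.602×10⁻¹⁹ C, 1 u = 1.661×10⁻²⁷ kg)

r ≈ 1.03 m

v⊥ = v sinθ = 2.72×10⁵·sin66° ≈ 2.485×10⁵ m/s.
r = m v⊥/(|q|B) = (4.983×10⁻²⁷)(2.485×10⁵)/((3.204×10⁻¹⁹)(3.76×10⁻³)) ≈ 1.03 m.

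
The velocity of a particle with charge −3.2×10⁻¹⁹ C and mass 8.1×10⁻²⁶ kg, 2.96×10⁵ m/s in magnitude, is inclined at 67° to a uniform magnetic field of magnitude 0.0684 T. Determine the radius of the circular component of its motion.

r ≈ 1.01 m

v⊥ = v sinθ = 2.96×10⁵·sin67° ≈ 2.725×10⁵ m/s.
r = m v⊥/(|q|B) = (8.1×10⁻²⁶)(2.725×10⁵)/((3.2×10⁻¹⁹)(0.0684)) ≈ 1.01 m.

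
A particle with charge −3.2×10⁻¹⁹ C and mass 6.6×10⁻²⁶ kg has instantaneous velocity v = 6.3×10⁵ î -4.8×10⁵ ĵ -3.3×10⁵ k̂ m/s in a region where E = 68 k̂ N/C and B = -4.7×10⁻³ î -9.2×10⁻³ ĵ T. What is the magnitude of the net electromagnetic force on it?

v×B = (-3040, 1550, -8050) N/C.
E + v×B = (-3040, 1550, -7980) N/C.
F = q(E + v×B) = (−3.2×10⁻¹⁹ C)·(-3040, 1550, -7980) = (9.72×10⁻¹⁶, -4.96×10⁻¹⁶, 2.55×10⁻¹⁵) N.
|F| = 2.78×10⁻¹⁵ N.

|F| ≈ 2.78×10⁻¹⁵ N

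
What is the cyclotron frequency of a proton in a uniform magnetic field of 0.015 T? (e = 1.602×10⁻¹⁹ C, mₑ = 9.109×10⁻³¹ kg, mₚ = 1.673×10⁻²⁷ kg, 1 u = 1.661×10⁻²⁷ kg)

f = |q|B/(2πm).
f = (1.602×10⁻¹⁹)(0.015)/(2π·1.673×10⁻²⁷) ≈ 2.3×10⁵ Hz.

f ≈ 2.3×10⁵ Hz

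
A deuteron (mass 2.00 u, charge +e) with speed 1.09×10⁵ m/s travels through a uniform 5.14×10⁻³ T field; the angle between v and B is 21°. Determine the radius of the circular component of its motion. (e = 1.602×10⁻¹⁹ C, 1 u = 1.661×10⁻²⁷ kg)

r ≈ 0.158 m

v⊥ = v sinθ = 1.09×10⁵·sin21° ≈ 3.906×10⁴ m/s.
r = m v⊥/(|q|B) = (3.322×10⁻²⁷)(3.906×10⁴)/((1.602×10⁻¹⁹)(5.14×10⁻³)) ≈ 0.158 m.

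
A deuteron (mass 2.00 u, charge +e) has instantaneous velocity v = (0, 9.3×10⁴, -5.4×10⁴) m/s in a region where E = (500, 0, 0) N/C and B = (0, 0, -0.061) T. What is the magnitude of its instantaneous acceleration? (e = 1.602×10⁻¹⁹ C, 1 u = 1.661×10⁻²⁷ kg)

v×B = (-5670, 0, 0) N/C.
E + v×B = (-5170, 0, 0) N/C.
F = q(E + v×B) = (1.602×10⁻¹⁹ C)·(-5170, 0, 0) = (-8.29×10⁻¹⁶, 0, 0) N.
|a| = |F|/m = 8.287×10⁻¹⁶/3.322×10⁻²⁷ ≈ 2.49×10¹¹ m/s².

|a| ≈ 2.49×10¹¹ m/s²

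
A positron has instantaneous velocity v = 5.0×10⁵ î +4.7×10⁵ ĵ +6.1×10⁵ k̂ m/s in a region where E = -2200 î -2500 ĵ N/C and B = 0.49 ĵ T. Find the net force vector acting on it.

F ≈ (-4.82×10⁻¹⁴, -4.00×10⁻¹⁶, 3.92×10⁻¹⁴) N

v×B = (-2.99×10⁵, 0, 2.45×10⁵) N/C.
E + v×B = (-3.01×10⁵, -2500, 2.45×10⁵) N/C.
F = q(E + v×B) = (1.602×10⁻¹⁹ C)·(-3.01×10⁵, -2500, 2.45×10⁵) = (-4.82×10⁻¹⁴, -4.00×10⁻¹⁶, 3.92×10⁻¹⁴) N.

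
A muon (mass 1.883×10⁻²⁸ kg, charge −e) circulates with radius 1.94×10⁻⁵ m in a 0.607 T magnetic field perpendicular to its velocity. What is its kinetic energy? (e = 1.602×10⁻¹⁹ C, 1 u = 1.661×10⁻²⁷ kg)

KE ≈ 9.45×10⁻²¹ J

v = |q|Br/m, then KE = ½mv² = (qBr)²/(2m).
v = (1.602×10⁻¹⁹)(0.607)(1.94×10⁻⁵)/1.883×10⁻²⁸ ≈ 1.002×10⁴ m/s.
KE = ½(1.883×10⁻²⁸)(1.002×10⁴)² ≈ 9.45×10⁻²¹ J.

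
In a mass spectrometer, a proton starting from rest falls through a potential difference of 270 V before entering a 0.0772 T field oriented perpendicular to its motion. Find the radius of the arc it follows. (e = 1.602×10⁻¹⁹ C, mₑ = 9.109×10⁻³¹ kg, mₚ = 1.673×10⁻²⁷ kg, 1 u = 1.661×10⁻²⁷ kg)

Acceleration: |q|V = ½mv² ⇒ v = √(2|q|V/m) = √(2·1.602×10⁻¹⁹·270/1.673×10⁻²⁷) ≈ 2.274×10⁵ m/s.
In the field: r = mv/(|q|B) = (1.673×10⁻²⁷)(2.274×10⁵)/((1.602×10⁻¹⁹)(0.0772)) ≈ 0.0308 m.

r ≈ 0.0308 m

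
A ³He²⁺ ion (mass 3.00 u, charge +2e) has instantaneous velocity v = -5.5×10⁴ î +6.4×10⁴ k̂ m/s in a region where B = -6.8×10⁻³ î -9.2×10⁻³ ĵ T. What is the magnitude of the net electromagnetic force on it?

|F| ≈ 2.85×10⁻¹⁶ N

v×B = (589, -435, 506) N/C.
F = q v×B = (3.204×10⁻¹⁹ C)·(589, -435, 506) = (1.89×10⁻¹⁶, -1.39×10⁻¹⁶, 1.62×10⁻¹⁶) N.
|F| = 2.85×10⁻¹⁶ N.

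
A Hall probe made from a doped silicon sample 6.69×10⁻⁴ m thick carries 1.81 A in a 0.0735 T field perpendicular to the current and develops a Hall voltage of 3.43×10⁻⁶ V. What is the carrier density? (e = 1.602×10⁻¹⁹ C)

From V_H = IB/(n e t), n = IB/(V_H e t).
n = (1.81)(0.0735)/((3.43×10⁻⁶)(1.602×10⁻¹⁹)(6.69×10⁻⁴)) ≈ 3.62×10²⁶ m⁻³.

n ≈ 3.62×10²⁶ m⁻³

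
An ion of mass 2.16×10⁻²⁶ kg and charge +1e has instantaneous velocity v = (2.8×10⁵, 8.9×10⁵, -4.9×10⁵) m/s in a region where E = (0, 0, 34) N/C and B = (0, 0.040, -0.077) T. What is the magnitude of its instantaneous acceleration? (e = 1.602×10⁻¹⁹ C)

|a| ≈ 4.05×10¹¹ m/s²

v×B = (-4.89×10⁴, 2.16×10⁴, 1.12×10⁴) N/C.
E + v×B = (-4.89×10⁴, 2.16×10⁴, 1.12×10⁴) N/C.
F = q(E + v×B) = (1.602×10⁻¹⁹ C)·(-4.89×10⁴, 2.16×10⁴, 1.12×10⁴) = (-7.84×10⁻¹⁵, 3.45×10⁻¹⁵, 1.80×10⁻¹⁵) N.
|a| = |F|/m = 8.753×10⁻¹⁵/2.16×10⁻²⁶ ≈ 4.05×10¹¹ m/s².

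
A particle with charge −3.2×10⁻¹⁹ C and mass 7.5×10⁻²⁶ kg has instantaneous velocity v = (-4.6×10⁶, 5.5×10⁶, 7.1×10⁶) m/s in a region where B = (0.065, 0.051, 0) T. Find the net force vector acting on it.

v×B = (-3.62×10⁵, 4.62×10⁵, -5.92×10⁵) N/C.
F = q v×B = (−3.2×10⁻¹⁹ C)·(-3.62×10⁵, 4.62×10⁵, -5.92×10⁵) = (1.16×10⁻¹³, -1.48×10⁻¹³, 1.89×10⁻¹³) N.

F ≈ (1.16×10⁻¹³, -1.48×10⁻¹³, 1.89×10⁻¹³) N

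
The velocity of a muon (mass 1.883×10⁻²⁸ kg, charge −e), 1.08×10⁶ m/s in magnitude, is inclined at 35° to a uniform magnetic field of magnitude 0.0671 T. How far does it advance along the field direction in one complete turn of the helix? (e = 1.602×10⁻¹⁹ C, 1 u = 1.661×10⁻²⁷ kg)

p ≈ 0.0974 m

v∥ = v cosθ = 1.08×10⁶·cos35° ≈ 8.847×10⁵ m/s.
T = 2πm/(|q|B) = 2π(1.883×10⁻²⁸)/((1.602×10⁻¹⁹)(0.0671)) ≈ 1.101×10⁻⁷ s.
pitch = v∥ T = (8.847×10⁵)(1.101×10⁻⁷) ≈ 0.0974 m.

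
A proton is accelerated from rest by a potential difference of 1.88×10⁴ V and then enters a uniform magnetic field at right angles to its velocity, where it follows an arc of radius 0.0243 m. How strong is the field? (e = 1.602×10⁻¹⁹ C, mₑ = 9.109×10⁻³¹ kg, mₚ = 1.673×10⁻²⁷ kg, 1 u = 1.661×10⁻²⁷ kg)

B ≈ 0.815 T

v = √(2|q|V/m) = √(2·1.602×10⁻¹⁹·1.88×10⁴/1.673×10⁻²⁷) ≈ 1.897×10⁶ m/s.
B = mv/(|q|r) = (1.673×10⁻²⁷)(1.897×10⁶)/((1.602×10⁻¹⁹)(0.0243)) ≈ 0.815 T.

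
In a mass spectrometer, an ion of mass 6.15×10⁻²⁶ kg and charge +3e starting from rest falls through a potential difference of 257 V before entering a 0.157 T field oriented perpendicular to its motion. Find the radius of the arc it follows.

Acceleration: |q|V = ½mv² ⇒ v = √(2|q|V/m) = √(2·4.806×10⁻¹⁹·257/6.15×10⁻²⁶) ≈ 6.338×10⁴ m/s.
In the field: r = mv/(|q|B) = (6.15×10⁻²⁶)(6.338×10⁴)/((4.806×10⁻¹⁹)(0.157)) ≈ 0.0517 m.

r ≈ 0.0517 m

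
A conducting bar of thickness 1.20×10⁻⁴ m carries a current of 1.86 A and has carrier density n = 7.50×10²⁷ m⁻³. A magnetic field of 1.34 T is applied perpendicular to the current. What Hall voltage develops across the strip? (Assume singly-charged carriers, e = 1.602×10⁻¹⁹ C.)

V_H = IB/(n e t).
V_H = (1.86)(1.34)/((7.50×10²⁷)(1.602×10⁻¹⁹)(1.20×10⁻⁴)) ≈ 1.73×10⁻⁵ V.

V_H ≈ 1.73×10⁻⁵ V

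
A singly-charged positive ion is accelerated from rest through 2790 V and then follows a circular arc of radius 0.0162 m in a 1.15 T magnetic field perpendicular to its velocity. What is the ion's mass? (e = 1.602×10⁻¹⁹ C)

m ≈ 9.96×10⁻²⁷ kg

Combine |q|V = ½mv² and r = mv/(|q|B): eliminate v to get m = qB²r²/(2V).
m = (1.602×10⁻¹⁹)(1.15)²(0.0162)²/(2·2790) ≈ 9.96×10⁻²⁷ kg.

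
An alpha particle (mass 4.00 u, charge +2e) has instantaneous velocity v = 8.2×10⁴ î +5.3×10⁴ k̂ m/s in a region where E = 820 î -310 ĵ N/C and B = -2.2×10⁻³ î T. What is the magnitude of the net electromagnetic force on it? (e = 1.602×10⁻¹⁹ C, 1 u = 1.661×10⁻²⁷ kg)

v×B = (0, -117, 0) N/C.
E + v×B = (820, -427, 0) N/C.
F = q(E + v×B) = (3.204×10⁻¹⁹ C)·(820, -427, 0) = (2.63×10⁻¹⁶, -1.37×10⁻¹⁶, 0) N.
|F| = 2.96×10⁻¹⁶ N.

|F| ≈ 2.96×10⁻¹⁶ N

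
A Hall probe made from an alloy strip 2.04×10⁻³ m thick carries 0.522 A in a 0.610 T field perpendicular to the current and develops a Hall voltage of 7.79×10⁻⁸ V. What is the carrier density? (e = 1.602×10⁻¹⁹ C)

n ≈ 1.25×10²⁸ m⁻³

From V_H = IB/(n e t), n = IB/(V_H e t).
n = (0.522)(0.610)/((7.79×10⁻⁸)(1.602×10⁻¹⁹)(2.04×10⁻³)) ≈ 1.25×10²⁸ m⁻³.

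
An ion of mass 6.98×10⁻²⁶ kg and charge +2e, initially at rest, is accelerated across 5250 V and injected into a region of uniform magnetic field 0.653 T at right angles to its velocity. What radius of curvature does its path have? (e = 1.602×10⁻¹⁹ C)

Acceleration: |q|V = ½mv² ⇒ v = √(2|q|V/m) = √(2·3.204×10⁻¹⁹·5250/6.98×10⁻²⁶) ≈ 2.195×10⁵ m/s.
In the field: r = mv/(|q|B) = (6.98×10⁻²⁶)(2.195×10⁵)/((3.204×10⁻¹⁹)(0.653)) ≈ 0.0732 m.

r ≈ 0.0732 m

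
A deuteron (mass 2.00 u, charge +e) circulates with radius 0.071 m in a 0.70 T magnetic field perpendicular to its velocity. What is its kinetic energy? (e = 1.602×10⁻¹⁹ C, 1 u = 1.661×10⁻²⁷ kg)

v = |q|Br/m, then KE = ½mv² = (qBr)²/(2m).
v = (1.602×10⁻¹⁹)(0.70)(0.071)/3.322×10⁻²⁷ ≈ 2.397×10⁶ m/s.
KE = ½(3.322×10⁻²⁷)(2.397×10⁶)² ≈ 9.5×10⁻¹⁵ J = 6.0×10⁴ eV.

KE ≈ 6.0×10⁴ eV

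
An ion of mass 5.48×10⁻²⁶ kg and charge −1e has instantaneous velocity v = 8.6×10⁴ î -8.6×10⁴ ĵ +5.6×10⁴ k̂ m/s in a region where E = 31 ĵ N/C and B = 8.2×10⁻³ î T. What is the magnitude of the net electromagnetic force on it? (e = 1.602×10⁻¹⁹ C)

v×B = (0, 459, 705) N/C.
E + v×B = (0, 490, 705) N/C.
F = q(E + v×B) = (−1.602×10⁻¹⁹ C)·(0, 490, 705) = (0, -7.85×10⁻¹⁷, -1.13×10⁻¹⁶) N.
|F| = 1.38×10⁻¹⁶ N.

|F| ≈ 1.38×10⁻¹⁶ N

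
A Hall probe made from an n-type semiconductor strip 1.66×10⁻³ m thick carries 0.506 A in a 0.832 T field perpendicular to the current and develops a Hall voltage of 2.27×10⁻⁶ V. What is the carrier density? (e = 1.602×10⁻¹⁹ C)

n ≈ 6.97×10²⁶ m⁻³

From V_H = IB/(n e t), n = IB/(V_H e t).
n = (0.506)(0.832)/((2.27×10⁻⁶)(1.602×10⁻¹⁹)(1.66×10⁻³)) ≈ 6.97×10²⁶ m⁻³.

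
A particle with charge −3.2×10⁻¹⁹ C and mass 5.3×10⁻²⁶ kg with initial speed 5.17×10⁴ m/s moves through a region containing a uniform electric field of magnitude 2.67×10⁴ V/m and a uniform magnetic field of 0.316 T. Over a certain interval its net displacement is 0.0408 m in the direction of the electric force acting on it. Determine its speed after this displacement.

B does no work; ΔKE = |q|E d.
½mv_f² = ½mv₀² + |q|Ed = ½(5.3×10⁻²⁶)(5.17×10⁴)² + (3.2×10⁻¹⁹)(2.67×10⁴)(0.0408) ≈ 7.083×10⁻¹⁷ J + 3.486×10⁻¹⁶ J ≈ 4.194×10⁻¹⁶ J.
v_f = √(2·4.194×10⁻¹⁶/5.3×10⁻²⁶) ≈ 1.26×10⁵ m/s.

v_f ≈ 1.26×10⁵ m/s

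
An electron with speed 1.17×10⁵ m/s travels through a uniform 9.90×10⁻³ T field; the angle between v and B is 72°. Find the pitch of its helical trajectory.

v∥ = v cosθ = 1.17×10⁵·cos72° ≈ 3.615×10⁴ m/s.
T = 2πm/(|q|B) = 2π(9.109×10⁻³¹)/((1.602×10⁻¹⁹)(9.90×10⁻³)) ≈ 3.609×10⁻⁹ s.
pitch = v∥ T = (3.615×10⁴)(3.609×10⁻⁹) ≈ 1.30×10⁻⁴ m.

p ≈ 1.30×10⁻⁴ m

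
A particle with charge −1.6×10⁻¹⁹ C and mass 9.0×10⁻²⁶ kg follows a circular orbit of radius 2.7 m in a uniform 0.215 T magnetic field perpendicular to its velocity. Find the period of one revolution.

The cyclotron period depends only on m, q, B: T = 2πm/(|q|B).
T = 2π(9.0×10⁻²⁶)/((1.6×10⁻¹⁹)(0.215)) ≈ 1.64×10⁻⁵ s.

T ≈ 1.64×10⁻⁵ s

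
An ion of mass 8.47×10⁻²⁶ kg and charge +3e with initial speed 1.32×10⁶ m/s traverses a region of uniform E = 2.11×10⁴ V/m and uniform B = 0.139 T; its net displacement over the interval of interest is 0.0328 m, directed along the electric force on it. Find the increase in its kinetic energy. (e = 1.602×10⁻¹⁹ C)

ΔKE ≈ 3.33×10⁻¹⁶ J

The magnetic force is always ⟂ v and does no work; only the electric force changes KE.
ΔKE = F_E · d = |q|E d = (4.806×10⁻¹⁹)(2.11×10⁴)(0.0328) ≈ 3.33×10⁻¹⁶ J.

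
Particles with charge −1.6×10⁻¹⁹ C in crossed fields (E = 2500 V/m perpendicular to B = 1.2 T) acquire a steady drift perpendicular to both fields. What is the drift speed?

v_d ≈ 2100 m/s

The E×B drift speed is v_d = E/B.
v_d = 2500/1.2 = 2100 m/s.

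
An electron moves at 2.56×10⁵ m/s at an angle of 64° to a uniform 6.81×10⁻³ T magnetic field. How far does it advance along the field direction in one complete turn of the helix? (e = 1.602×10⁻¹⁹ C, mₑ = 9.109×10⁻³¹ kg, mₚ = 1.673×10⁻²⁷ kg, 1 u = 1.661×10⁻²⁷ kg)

v∥ = v cosθ = 2.56×10⁵·cos64° ≈ 1.122×10⁵ m/s.
T = 2πm/(|q|B) = 2π(9.109×10⁻³¹)/((1.602×10⁻¹⁹)(6.81×10⁻³)) ≈ 5.246×10⁻⁹ s.
pitch = v∥ T = (1.122×10⁵)(5.246×10⁻⁹) ≈ 5.89×10⁻⁴ m.

p ≈ 5.89×10⁻⁴ m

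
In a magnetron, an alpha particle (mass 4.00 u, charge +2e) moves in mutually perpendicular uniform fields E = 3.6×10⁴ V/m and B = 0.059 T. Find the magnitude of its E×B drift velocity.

The E×B drift speed is v_d = E/B.
v_d = 3.6×10⁴/0.059 = 6.1×10⁵ m/s.

v_d ≈ 6.1×10⁵ m/s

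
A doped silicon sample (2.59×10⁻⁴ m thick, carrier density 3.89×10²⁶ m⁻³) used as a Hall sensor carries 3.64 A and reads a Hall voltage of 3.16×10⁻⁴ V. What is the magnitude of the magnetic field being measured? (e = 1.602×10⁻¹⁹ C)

From V_H = IB/(n e t), B = V_H n e t / I.
B = (3.16×10⁻⁴)(3.89×10²⁶)(1.602×10⁻¹⁹)(2.59×10⁻⁴)/3.64 ≈ 1.40 T.

B ≈ 1.40 T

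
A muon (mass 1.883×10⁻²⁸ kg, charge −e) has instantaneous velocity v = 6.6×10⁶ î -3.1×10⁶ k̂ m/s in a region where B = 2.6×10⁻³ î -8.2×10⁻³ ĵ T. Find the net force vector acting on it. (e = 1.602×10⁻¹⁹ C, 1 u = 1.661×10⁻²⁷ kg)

v×B = (-2.54×10⁴, -8060, -5.41×10⁴) N/C.
F = q v×B = (−1.602×10⁻¹⁹ C)·(-2.54×10⁴, -8060, -5.41×10⁴) = (4.07×10⁻¹⁵, 1.29×10⁻¹⁵, 8.67×10⁻¹⁵) N.

F ≈ (4.07×10⁻¹⁵, 1.29×10⁻¹⁵, 8.67×10⁻¹⁵) N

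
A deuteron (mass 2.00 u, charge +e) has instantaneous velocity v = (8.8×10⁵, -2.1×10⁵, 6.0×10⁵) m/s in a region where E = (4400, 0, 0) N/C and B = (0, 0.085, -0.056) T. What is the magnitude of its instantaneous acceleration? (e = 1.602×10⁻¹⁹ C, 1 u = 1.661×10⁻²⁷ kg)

|a| ≈ 4.63×10¹² m/s²

v×B = (-3.92×10⁴, 4.93×10⁴, 7.48×10⁴) N/C.
E + v×B = (-3.48×10⁴, 4.93×10⁴, 7.48×10⁴) N/C.
F = q(E + v×B) = (1.602×10⁻¹⁹ C)·(-3.48×10⁴, 4.93×10⁴, 7.48×10⁴) = (-5.58×10⁻¹⁵, 7.89×10⁻¹⁵, 1.20×10⁻¹⁴) N.
|a| = |F|/m = 1.540×10⁻¹⁴/3.322×10⁻²⁷ ≈ 4.63×10¹² m/s².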